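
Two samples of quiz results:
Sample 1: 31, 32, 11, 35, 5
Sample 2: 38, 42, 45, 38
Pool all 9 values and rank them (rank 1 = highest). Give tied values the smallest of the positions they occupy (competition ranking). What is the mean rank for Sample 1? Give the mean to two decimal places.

Sorted (descending): 45, 42, 38, 38, 35, 32, 31, 11, 5
The 2 values of 38 occupy positions 3–4 → each gets rank 3.
Sample 1 values → pooled ranks: 31→7, 32→6, 11→8, 35→5, 5→9
Mean rank = (7 + 6 + 8 + 5 + 9) / 5 = 7.00

7.00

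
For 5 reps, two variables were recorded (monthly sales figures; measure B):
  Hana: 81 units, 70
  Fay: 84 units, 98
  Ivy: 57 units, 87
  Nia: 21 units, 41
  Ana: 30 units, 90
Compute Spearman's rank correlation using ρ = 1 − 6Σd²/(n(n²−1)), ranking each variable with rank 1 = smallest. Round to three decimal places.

0.600

Ranks of variable 1: 4, 5, 3, 1, 2
Ranks of variable 2: 2, 5, 3, 1, 4
d = r₁ − r₂: 2, 0, 0, 0, -2
d²: 4, 0, 0, 0, 4; Σd² = 8
ρ = 1 − 6·8/(5·24) = 1 − 48/120 = 0.600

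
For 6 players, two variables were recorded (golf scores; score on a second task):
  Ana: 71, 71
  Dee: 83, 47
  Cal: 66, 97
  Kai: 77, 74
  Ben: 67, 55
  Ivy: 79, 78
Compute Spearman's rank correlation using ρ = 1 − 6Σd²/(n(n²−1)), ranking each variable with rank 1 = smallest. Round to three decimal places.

Ranks of variable 1: 3, 6, 1, 4, 2, 5
Ranks of variable 2: 3, 1, 6, 4, 2, 5
d = r₁ − r₂: 0, 5, -5, 0, 0, 0
d²: 0, 25, 25, 0, 0, 0; Σd² = 50
ρ = 1 − 6·50/(6·35) = 1 − 300/210 = -0.429

-0.429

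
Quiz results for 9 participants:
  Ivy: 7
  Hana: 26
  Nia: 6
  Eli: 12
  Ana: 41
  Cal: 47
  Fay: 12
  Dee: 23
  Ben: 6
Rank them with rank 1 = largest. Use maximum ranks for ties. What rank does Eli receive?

Sorted (descending): 47, 41, 26, 23, 12, 12, 7, 6, 6
The 2 values of 12 occupy positions 5–6 → each gets rank 6.
The 2 values of 6 occupy positions 8–9 → each gets rank 9.
Eli has value 12 → rank 6.

6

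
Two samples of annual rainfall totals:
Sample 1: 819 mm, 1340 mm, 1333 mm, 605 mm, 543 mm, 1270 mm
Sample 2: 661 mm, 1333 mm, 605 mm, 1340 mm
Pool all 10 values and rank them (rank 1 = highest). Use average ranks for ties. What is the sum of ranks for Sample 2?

20.5

Sorted (descending): 1340, 1340, 1333, 1333, 1270, 819, 661, 605, 605, 543
The 2 values of 1340 occupy positions 1–2 → average rank (1+2)/2 = 1.5.
The 2 values of 1333 occupy positions 3–4 → average rank (3+4)/2 = 3.5.
The 2 values of 605 occupy positions 8–9 → average rank (8+9)/2 = 8.5.
Sample 2 values → pooled ranks: 661→7, 1333→3.5, 605→8.5, 1340→1.5
Rank sum = 7 + 3.5 + 8.5 + 1.5 = 20.5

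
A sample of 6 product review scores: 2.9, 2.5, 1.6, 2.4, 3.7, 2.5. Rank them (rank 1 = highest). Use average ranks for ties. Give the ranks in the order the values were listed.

Sorted (descending): 3.7, 2.9, 2.5, 2.5, 2.4, 1.6
The 2 values of 2.5 occupy positions 3–4 → average rank (3+4)/2 = 3.5.

2, 3.5, 6, 5, 1, 3.5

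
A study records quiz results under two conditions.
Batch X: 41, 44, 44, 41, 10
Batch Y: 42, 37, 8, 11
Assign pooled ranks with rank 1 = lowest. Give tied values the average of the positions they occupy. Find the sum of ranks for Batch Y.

Sorted (ascending): 8, 10, 11, 37, 41, 41, 42, 44, 44
The 2 values of 41 occupy positions 5–6 → average rank (5+6)/2 = 5.5.
The 2 values of 44 occupy positions 8–9 → average rank (8+9)/2 = 8.5.
Batch Y values → pooled ranks: 42→7, 37→4, 8→1, 11→3
Rank sum = 7 + 4 + 1 + 3 = 15

15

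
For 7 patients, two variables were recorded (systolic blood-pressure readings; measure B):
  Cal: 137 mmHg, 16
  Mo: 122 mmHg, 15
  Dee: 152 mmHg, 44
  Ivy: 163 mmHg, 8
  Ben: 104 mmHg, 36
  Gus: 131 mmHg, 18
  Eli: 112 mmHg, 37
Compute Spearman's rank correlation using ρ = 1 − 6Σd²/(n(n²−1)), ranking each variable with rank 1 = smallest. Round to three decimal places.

-0.321

Ranks of variable 1: 5, 3, 6, 7, 1, 4, 2
Ranks of variable 2: 3, 2, 7, 1, 5, 4, 6
d = r₁ − r₂: 2, 1, -1, 6, -4, 0, -4
d²: 4, 1, 1, 36, 16, 0, 16; Σd² = 74
ρ = 1 − 6·74/(7·48) = 1 − 444/336 = -0.321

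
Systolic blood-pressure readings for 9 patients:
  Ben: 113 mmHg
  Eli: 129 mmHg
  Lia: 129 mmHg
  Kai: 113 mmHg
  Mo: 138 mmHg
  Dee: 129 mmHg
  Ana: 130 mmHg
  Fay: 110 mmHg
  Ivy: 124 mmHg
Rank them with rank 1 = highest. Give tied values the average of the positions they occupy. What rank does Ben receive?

7.5

Sorted (descending): 138, 130, 129, 129, 129, 124, 113, 113, 110
The 3 values of 129 occupy positions 3–5 → average rank 4.
The 2 values of 113 occupy positions 7–8 → average rank (7+8)/2 = 7.5.
Ben has value 113 mmHg → rank 7.5.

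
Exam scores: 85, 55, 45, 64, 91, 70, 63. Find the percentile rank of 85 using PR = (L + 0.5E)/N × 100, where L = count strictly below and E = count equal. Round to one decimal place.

N = 7.
Strictly below 85: 5. Equal to 85: 1.
PR = (5 + 0.5·1)/7 × 100 = 78.6

78.6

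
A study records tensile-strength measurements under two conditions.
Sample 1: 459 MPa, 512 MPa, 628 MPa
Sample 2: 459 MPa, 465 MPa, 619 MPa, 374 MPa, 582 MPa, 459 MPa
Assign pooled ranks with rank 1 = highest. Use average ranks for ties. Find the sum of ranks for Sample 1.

Sorted (descending): 628, 619, 582, 512, 465, 459, 459, 459, 374
The 3 values of 459 occupy positions 6–8 → average rank 7.
Sample 1 values → pooled ranks: 459→7, 512→4, 628→1
Rank sum = 7 + 4 + 1 = 12

12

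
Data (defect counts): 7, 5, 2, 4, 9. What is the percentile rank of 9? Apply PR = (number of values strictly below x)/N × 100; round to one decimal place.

80.0

N = 5.
Strictly below 9: 4. Equal to 9: 1.
PR = 4/5 × 100 = 80.0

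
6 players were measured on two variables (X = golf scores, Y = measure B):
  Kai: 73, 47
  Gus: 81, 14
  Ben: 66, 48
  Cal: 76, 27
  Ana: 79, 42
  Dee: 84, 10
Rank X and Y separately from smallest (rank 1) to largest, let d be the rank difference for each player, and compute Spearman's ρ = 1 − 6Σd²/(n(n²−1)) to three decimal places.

-0.943

Ranks of variable 1: 2, 5, 1, 3, 4, 6
Ranks of variable 2: 5, 2, 6, 3, 4, 1
d = r₁ − r₂: -3, 3, -5, 0, 0, 5
d²: 9, 9, 25, 0, 0, 25; Σd² = 68
ρ = 1 − 6·68/(6·35) = 1 − 408/210 = -0.943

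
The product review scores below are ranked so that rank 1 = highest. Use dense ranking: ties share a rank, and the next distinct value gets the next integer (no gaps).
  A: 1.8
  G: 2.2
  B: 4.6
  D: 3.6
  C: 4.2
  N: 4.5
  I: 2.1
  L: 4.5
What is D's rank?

4

Sorted (descending): 4.6, 4.5, 4.5, 4.2, 3.6, 2.2, 2.1, 1.8
The 2 values of 4.5 share dense rank 2.
Remaining distinct values take the next consecutive integers.
D has value 3.6 → rank 4.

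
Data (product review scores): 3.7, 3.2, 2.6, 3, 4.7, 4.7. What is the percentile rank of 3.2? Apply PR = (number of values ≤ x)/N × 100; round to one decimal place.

50.0

N = 6.
Strictly below 3.2: 2. Equal to 3.2: 1.
PR = 3/6 × 100 = 50.0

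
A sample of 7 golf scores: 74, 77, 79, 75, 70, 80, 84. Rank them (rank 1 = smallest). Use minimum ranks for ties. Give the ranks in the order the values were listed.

2, 4, 5, 3, 1, 6, 7

Sorted (ascending): 70, 74, 75, 77, 79, 80, 84
No ties — each value takes its position as its rank.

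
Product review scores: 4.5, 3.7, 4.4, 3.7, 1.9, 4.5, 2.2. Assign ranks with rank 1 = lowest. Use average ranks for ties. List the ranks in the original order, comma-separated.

6.5, 3.5, 5, 3.5, 1, 6.5, 2

Sorted (ascending): 1.9, 2.2, 3.7, 3.7, 4.4, 4.5, 4.5
The 2 values of 3.7 occupy positions 3–4 → average rank (3+4)/2 = 3.5.
The 2 values of 4.5 occupy positions 6–7 → average rank (6+7)/2 = 6.5.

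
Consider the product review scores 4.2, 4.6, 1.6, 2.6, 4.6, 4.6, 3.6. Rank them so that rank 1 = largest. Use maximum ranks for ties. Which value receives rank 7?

1.6

Sorted (descending): 4.6, 4.6, 4.6, 4.2, 3.6, 2.6, 1.6
The 3 values of 4.6 occupy positions 1–3 → each gets rank 3.
Rank 7 → value 1.6.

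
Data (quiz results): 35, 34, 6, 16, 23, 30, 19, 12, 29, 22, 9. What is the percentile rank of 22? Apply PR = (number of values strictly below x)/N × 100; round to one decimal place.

45.5

N = 11.
Strictly below 22: 5. Equal to 22: 1.
PR = 5/11 × 100 = 45.5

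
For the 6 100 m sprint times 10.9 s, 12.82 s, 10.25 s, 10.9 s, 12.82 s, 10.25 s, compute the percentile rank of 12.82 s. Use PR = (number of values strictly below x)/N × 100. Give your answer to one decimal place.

66.7

N = 6.
Strictly below 12.82: 4. Equal to 12.82: 2.
PR = 4/6 × 100 = 66.7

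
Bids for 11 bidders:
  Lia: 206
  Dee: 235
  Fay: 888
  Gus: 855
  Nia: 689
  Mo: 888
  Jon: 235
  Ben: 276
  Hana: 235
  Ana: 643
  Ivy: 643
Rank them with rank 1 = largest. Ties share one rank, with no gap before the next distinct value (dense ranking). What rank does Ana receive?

4

Sorted (descending): 888, 888, 855, 689, 643, 643, 276, 235, 235, 235, 206
The 2 values of 888 share dense rank 1.
The 2 values of 643 share dense rank 4.
The 3 values of 235 share dense rank 6.
Remaining distinct values take the next consecutive integers.
Ana has value 643 → rank 4.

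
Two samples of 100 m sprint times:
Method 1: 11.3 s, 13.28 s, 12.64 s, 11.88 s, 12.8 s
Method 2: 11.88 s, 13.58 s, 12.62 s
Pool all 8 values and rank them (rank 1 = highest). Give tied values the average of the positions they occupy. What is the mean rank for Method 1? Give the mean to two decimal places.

Sorted (descending): 13.58, 13.28, 12.8, 12.64, 12.62, 11.88, 11.88, 11.3
The 2 values of 11.88 occupy positions 6–7 → average rank (6+7)/2 = 6.5.
Method 1 values → pooled ranks: 11.3→8, 13.28→2, 12.64→4, 11.88→6.5, 12.8→3
Mean rank = (8 + 2 + 4 + 6.5 + 3) / 5 = 4.70

4.70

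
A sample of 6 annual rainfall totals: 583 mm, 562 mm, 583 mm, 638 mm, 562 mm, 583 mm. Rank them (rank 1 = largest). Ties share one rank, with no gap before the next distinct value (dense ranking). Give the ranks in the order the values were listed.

2, 3, 2, 1, 3, 2

Sorted (descending): 638, 583, 583, 583, 562, 562
The 3 values of 583 share dense rank 2.
The 2 values of 562 share dense rank 3.
Remaining distinct values take the next consecutive integers.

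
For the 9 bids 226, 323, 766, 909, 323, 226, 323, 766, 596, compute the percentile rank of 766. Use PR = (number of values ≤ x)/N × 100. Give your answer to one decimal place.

N = 9.
Strictly below 766: 6. Equal to 766: 2.
PR = 8/9 × 100 = 88.9

88.9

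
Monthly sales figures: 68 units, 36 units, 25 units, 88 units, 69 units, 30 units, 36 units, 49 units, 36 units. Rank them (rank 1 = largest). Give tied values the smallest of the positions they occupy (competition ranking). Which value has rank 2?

69

Sorted (descending): 88, 69, 68, 49, 36, 36, 36, 30, 25
The 3 values of 36 occupy positions 5–7 → each gets rank 5.
Rank 2 → value 69.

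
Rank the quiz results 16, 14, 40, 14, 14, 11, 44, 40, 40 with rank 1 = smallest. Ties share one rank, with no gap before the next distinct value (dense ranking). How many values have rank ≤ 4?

8

Sorted (ascending): 11, 14, 14, 14, 16, 40, 40, 40, 44
The 3 values of 14 share dense rank 2.
The 3 values of 40 share dense rank 4.
Remaining distinct values take the next consecutive integers.
Ranks ≤ 4: {1, 2, 2, 2, 3, 4, 4, 4} → 8 values.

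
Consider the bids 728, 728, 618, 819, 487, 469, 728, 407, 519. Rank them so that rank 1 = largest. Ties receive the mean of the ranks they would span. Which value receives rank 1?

Sorted (descending): 819, 728, 728, 728, 618, 519, 487, 469, 407
The 3 values of 728 occupy positions 2–4 → average rank 3.
Rank 1 → value 819.

819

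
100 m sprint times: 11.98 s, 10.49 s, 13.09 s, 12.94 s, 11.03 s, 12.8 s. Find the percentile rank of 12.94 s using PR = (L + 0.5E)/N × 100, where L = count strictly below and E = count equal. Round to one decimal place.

75.0

N = 6.
Strictly below 12.94: 4. Equal to 12.94: 1.
PR = (4 + 0.5·1)/6 × 100 = 75.0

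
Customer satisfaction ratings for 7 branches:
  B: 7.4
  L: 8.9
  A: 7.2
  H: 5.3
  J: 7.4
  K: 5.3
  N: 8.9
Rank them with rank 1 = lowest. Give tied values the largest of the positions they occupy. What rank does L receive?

7

Sorted (ascending): 5.3, 5.3, 7.2, 7.4, 7.4, 8.9, 8.9
The 2 values of 5.3 occupy positions 1–2 → each gets rank 2.
The 2 values of 7.4 occupy positions 4–5 → each gets rank 5.
The 2 values of 8.9 occupy positions 6–7 → each gets rank 7.
L has value 8.9 → rank 7.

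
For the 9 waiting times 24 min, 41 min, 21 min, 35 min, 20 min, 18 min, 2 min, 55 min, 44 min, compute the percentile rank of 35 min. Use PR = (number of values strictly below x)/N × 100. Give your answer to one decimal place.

N = 9.
Strictly below 35: 5. Equal to 35: 1.
PR = 5/9 × 100 = 55.6

55.6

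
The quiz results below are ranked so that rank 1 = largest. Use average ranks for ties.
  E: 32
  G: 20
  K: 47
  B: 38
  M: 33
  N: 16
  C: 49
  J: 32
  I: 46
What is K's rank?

Sorted (descending): 49, 47, 46, 38, 33, 32, 32, 20, 16
The 2 values of 32 occupy positions 6–7 → average rank (6+7)/2 = 6.5.
K has value 47 → rank 2.

2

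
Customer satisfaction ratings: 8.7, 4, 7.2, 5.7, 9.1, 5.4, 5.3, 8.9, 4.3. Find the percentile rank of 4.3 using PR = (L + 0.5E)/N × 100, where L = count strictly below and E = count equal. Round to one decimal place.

N = 9.
Strictly below 4.3: 1. Equal to 4.3: 1.
PR = (1 + 0.5·1)/9 × 100 = 16.7

16.7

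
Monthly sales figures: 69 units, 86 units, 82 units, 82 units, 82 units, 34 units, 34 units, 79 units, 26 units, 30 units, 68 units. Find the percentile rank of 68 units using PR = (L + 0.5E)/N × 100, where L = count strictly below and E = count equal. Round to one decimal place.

40.9

N = 11.
Strictly below 68: 4. Equal to 68: 1.
PR = (4 + 0.5·1)/11 × 100 = 40.9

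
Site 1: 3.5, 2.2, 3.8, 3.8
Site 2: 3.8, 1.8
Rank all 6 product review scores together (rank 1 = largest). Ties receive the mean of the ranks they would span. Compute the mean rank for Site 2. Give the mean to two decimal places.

4.00

Sorted (descending): 3.8, 3.8, 3.8, 3.5, 2.2, 1.8
The 3 values of 3.8 occupy positions 1–3 → average rank 2.
Site 2 values → pooled ranks: 3.8→2, 1.8→6
Mean rank = (2 + 6) / 2 = 4.00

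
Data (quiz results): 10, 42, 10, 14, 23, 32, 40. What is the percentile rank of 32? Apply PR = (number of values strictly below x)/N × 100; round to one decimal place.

N = 7.
Strictly below 32: 4. Equal to 32: 1.
PR = 4/7 × 100 = 57.1

57.1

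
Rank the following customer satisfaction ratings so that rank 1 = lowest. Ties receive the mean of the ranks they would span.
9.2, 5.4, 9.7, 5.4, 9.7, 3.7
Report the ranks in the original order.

4, 2.5, 5.5, 2.5, 5.5, 1

Sorted (ascending): 3.7, 5.4, 5.4, 9.2, 9.7, 9.7
The 2 values of 5.4 occupy positions 2–3 → average rank (2+3)/2 = 2.5.
The 2 values of 9.7 occupy positions 5–6 → average rank (5+6)/2 = 5.5.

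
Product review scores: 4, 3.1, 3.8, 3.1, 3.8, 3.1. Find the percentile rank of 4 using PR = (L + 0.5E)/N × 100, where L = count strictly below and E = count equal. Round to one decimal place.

N = 6.
Strictly below 4: 5. Equal to 4: 1.
PR = (5 + 0.5·1)/6 × 100 = 91.7

91.7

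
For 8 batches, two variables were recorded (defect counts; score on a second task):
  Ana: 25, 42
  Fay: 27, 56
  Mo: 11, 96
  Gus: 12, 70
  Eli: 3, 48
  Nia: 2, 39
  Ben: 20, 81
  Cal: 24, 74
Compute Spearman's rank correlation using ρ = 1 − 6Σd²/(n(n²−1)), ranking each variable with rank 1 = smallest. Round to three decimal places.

Ranks of variable 1: 7, 8, 3, 4, 2, 1, 5, 6
Ranks of variable 2: 2, 4, 8, 5, 3, 1, 7, 6
d = r₁ − r₂: 5, 4, -5, -1, -1, 0, -2, 0
d²: 25, 16, 25, 1, 1, 0, 4, 0; Σd² = 72
ρ = 1 − 6·72/(8·63) = 1 − 432/504 = 0.143

0.143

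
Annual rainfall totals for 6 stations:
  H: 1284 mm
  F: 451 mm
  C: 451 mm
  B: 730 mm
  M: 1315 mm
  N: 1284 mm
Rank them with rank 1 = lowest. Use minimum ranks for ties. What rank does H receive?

4

Sorted (ascending): 451, 451, 730, 1284, 1284, 1315
The 2 values of 451 occupy positions 1–2 → each gets rank 1.
The 2 values of 1284 occupy positions 4–5 → each gets rank 4.
H has value 1284 mm → rank 4.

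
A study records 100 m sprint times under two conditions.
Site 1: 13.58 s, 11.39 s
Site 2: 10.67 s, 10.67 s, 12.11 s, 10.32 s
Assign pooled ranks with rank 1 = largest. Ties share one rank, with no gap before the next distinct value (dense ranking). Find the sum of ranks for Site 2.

Sorted (descending): 13.58, 12.11, 11.39, 10.67, 10.67, 10.32
The 2 values of 10.67 share dense rank 4.
Remaining distinct values take the next consecutive integers.
Site 2 values → pooled ranks: 10.67→4, 10.67→4, 12.11→2, 10.32→5
Rank sum = 4 + 4 + 2 + 5 = 15

15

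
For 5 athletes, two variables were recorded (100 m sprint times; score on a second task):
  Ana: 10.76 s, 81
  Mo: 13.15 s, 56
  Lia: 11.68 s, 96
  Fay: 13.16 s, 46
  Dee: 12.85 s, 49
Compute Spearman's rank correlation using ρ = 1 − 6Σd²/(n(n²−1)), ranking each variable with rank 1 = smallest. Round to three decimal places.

Ranks of variable 1: 1, 4, 2, 5, 3
Ranks of variable 2: 4, 3, 5, 1, 2
d = r₁ − r₂: -3, 1, -3, 4, 1
d²: 9, 1, 9, 16, 1; Σd² = 36
ρ = 1 − 6·36/(5·24) = 1 − 216/120 = -0.800

-0.800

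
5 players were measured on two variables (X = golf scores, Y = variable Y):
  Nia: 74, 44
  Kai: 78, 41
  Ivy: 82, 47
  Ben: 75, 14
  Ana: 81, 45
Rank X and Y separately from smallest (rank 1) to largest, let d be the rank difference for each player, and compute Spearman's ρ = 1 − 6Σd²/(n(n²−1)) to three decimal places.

Ranks of variable 1: 1, 3, 5, 2, 4
Ranks of variable 2: 3, 2, 5, 1, 4
d = r₁ − r₂: -2, 1, 0, 1, 0
d²: 4, 1, 0, 1, 0; Σd² = 6
ρ = 1 − 6·6/(5·24) = 1 − 36/120 = 0.700

0.700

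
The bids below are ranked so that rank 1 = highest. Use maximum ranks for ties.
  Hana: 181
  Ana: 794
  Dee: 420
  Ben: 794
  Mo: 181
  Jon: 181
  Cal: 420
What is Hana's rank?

7

Sorted (descending): 794, 794, 420, 420, 181, 181, 181
The 2 values of 794 occupy positions 1–2 → each gets rank 2.
The 2 values of 420 occupy positions 3–4 → each gets rank 4.
The 3 values of 181 occupy positions 5–7 → each gets rank 7.
Hana has value 181 → rank 7.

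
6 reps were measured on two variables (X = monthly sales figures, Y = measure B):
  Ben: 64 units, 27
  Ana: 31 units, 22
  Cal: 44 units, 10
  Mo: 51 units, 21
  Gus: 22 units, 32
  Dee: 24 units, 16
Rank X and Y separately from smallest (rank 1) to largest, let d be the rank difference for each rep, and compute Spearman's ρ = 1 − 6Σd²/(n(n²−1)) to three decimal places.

Ranks of variable 1: 6, 3, 4, 5, 1, 2
Ranks of variable 2: 5, 4, 1, 3, 6, 2
d = r₁ − r₂: 1, -1, 3, 2, -5, 0
d²: 1, 1, 9, 4, 25, 0; Σd² = 40
ρ = 1 − 6·40/(6·35) = 1 − 240/210 = -0.143

-0.143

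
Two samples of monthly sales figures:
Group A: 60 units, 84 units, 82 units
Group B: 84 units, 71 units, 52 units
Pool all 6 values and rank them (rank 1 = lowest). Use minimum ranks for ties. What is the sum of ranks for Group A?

11

Sorted (ascending): 52, 60, 71, 82, 84, 84
The 2 values of 84 occupy positions 5–6 → each gets rank 5.
Group A values → pooled ranks: 60→2, 84→5, 82→4
Rank sum = 2 + 5 + 4 = 11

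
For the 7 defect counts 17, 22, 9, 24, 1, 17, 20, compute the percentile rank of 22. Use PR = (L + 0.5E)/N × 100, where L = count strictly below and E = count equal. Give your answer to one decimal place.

78.6

N = 7.
Strictly below 22: 5. Equal to 22: 1.
PR = (5 + 0.5·1)/7 × 100 = 78.6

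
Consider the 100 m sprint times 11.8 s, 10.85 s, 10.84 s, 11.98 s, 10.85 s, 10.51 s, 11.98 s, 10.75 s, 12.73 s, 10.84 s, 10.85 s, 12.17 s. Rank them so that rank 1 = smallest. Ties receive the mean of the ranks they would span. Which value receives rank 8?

11.8

Sorted (ascending): 10.51, 10.75, 10.84, 10.84, 10.85, 10.85, 10.85, 11.8, 11.98, 11.98, 12.17, 12.73
The 2 values of 10.84 occupy positions 3–4 → average rank (3+4)/2 = 3.5.
The 3 values of 10.85 occupy positions 5–7 → average rank 6.
The 2 values of 11.98 occupy positions 9–10 → average rank (9+10)/2 = 9.5.
Rank 8 → value 11.8.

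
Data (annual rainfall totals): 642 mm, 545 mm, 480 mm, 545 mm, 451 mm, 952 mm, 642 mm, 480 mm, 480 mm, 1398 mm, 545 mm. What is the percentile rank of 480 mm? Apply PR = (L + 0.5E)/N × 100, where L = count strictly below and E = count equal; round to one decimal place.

22.7

N = 11.
Strictly below 480: 1. Equal to 480: 3.
PR = (1 + 0.5·3)/11 × 100 = 22.7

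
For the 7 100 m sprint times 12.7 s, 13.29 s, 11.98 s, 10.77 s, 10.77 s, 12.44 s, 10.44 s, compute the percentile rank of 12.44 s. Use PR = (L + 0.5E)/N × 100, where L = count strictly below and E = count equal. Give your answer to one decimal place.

N = 7.
Strictly below 12.44: 4. Equal to 12.44: 1.
PR = (4 + 0.5·1)/7 × 100 = 64.3

64.3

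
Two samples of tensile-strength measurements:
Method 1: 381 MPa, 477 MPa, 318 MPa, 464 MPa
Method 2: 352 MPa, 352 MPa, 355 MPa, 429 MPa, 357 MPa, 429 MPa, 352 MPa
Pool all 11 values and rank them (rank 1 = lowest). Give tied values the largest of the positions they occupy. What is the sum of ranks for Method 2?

41

Sorted (ascending): 318, 352, 352, 352, 355, 357, 381, 429, 429, 464, 477
The 3 values of 352 occupy positions 2–4 → each gets rank 4.
The 2 values of 429 occupy positions 8–9 → each gets rank 9.
Method 2 values → pooled ranks: 352→4, 352→4, 355→5, 429→9, 357→6, 429→9, 352→4
Rank sum = 4 + 4 + 5 + 9 + 6 + 9 + 4 = 41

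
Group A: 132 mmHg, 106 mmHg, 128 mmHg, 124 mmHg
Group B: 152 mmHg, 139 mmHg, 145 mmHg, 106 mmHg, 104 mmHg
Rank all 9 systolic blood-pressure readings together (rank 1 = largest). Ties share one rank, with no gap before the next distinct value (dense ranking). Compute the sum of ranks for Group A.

Sorted (descending): 152, 145, 139, 132, 128, 124, 106, 106, 104
The 2 values of 106 share dense rank 7.
Remaining distinct values take the next consecutive integers.
Group A values → pooled ranks: 132→4, 106→7, 128→5, 124→6
Rank sum = 4 + 7 + 5 + 6 = 22

22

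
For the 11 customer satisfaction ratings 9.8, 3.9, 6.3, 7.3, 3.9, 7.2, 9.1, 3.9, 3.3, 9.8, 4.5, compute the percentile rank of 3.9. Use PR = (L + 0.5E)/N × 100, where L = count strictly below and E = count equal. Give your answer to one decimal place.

N = 11.
Strictly below 3.9: 1. Equal to 3.9: 3.
PR = (1 + 0.5·3)/11 × 100 = 22.7

22.7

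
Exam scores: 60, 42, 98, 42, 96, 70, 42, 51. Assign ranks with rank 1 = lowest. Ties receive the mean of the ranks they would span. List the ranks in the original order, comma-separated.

5, 2, 8, 2, 7, 6, 2, 4

Sorted (ascending): 42, 42, 42, 51, 60, 70, 96, 98
The 3 values of 42 occupy positions 1–3 → average rank 2.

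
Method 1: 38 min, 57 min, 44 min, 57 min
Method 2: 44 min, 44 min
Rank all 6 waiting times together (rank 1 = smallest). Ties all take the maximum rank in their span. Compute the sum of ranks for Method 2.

8

Sorted (ascending): 38, 44, 44, 44, 57, 57
The 3 values of 44 occupy positions 2–4 → each gets rank 4.
The 2 values of 57 occupy positions 5–6 → each gets rank 6.
Method 2 values → pooled ranks: 44→4, 44→4
Rank sum = 4 + 4 = 8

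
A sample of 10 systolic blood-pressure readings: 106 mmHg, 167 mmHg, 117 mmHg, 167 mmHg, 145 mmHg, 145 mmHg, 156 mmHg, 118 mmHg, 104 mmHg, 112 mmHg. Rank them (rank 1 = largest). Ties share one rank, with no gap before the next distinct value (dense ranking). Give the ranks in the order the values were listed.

7, 1, 5, 1, 3, 3, 2, 4, 8, 6

Sorted (descending): 167, 167, 156, 145, 145, 118, 117, 112, 106, 104
The 2 values of 167 share dense rank 1.
The 2 values of 145 share dense rank 3.
Remaining distinct values take the next consecutive integers.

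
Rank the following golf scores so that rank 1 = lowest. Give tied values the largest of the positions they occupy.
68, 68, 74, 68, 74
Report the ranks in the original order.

3, 3, 5, 3, 5

Sorted (ascending): 68, 68, 68, 74, 74
The 3 values of 68 occupy positions 1–3 → each gets rank 3.
The 2 values of 74 occupy positions 4–5 → each gets rank 5.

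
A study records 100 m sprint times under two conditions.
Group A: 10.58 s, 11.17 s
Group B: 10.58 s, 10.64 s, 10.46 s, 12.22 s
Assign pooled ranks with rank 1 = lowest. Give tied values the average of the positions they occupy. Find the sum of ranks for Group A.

Sorted (ascending): 10.46, 10.58, 10.58, 10.64, 11.17, 12.22
The 2 values of 10.58 occupy positions 2–3 → average rank (2+3)/2 = 2.5.
Group A values → pooled ranks: 10.58→2.5, 11.17→5
Rank sum = 2.5 + 5 = 7.5

7.5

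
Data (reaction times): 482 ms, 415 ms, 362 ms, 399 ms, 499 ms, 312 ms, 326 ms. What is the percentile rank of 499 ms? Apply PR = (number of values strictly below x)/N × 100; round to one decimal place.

N = 7.
Strictly below 499: 6. Equal to 499: 1.
PR = 6/7 × 100 = 85.7

85.7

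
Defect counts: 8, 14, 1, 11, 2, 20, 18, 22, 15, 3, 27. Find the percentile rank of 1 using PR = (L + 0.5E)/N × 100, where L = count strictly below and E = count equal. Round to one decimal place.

N = 11.
Strictly below 1: 0. Equal to 1: 1.
PR = (0 + 0.5·1)/11 × 100 = 4.5

4.5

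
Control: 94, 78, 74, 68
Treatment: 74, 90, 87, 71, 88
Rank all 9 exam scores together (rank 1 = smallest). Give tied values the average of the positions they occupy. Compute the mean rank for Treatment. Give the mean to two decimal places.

5.30

Sorted (ascending): 68, 71, 74, 74, 78, 87, 88, 90, 94
The 2 values of 74 occupy positions 3–4 → average rank (3+4)/2 = 3.5.
Treatment values → pooled ranks: 74→3.5, 90→8, 87→6, 71→2, 88→7
Mean rank = (3.5 + 8 + 6 + 2 + 7) / 5 = 5.30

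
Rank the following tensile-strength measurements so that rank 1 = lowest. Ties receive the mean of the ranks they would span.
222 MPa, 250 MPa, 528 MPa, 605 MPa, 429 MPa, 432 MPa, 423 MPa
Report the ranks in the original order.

Sorted (ascending): 222, 250, 423, 429, 432, 528, 605
No ties — each value takes its position as its rank.

1, 2, 6, 7, 4, 5, 3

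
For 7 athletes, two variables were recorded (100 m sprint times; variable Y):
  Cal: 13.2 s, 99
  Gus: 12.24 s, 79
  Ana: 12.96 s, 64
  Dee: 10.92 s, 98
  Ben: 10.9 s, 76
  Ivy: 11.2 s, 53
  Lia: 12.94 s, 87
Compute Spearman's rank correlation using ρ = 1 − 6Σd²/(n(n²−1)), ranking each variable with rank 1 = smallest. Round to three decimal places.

Ranks of variable 1: 7, 4, 6, 2, 1, 3, 5
Ranks of variable 2: 7, 4, 2, 6, 3, 1, 5
d = r₁ − r₂: 0, 0, 4, -4, -2, 2, 0
d²: 0, 0, 16, 16, 4, 4, 0; Σd² = 40
ρ = 1 − 6·40/(7·48) = 1 − 240/336 = 0.286

0.286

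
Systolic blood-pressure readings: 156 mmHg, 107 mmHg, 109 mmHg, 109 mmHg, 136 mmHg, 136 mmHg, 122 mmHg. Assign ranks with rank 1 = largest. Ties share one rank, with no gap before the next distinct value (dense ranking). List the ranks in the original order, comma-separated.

Sorted (descending): 156, 136, 136, 122, 109, 109, 107
The 2 values of 136 share dense rank 2.
The 2 values of 109 share dense rank 4.
Remaining distinct values take the next consecutive integers.

1, 5, 4, 4, 2, 2, 3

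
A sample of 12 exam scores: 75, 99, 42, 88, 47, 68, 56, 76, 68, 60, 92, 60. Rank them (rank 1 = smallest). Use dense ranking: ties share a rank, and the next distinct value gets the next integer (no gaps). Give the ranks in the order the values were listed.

Sorted (ascending): 42, 47, 56, 60, 60, 68, 68, 75, 76, 88, 92, 99
The 2 values of 60 share dense rank 4.
The 2 values of 68 share dense rank 5.
Remaining distinct values take the next consecutive integers.

6, 10, 1, 8, 2, 5, 3, 7, 5, 4, 9, 4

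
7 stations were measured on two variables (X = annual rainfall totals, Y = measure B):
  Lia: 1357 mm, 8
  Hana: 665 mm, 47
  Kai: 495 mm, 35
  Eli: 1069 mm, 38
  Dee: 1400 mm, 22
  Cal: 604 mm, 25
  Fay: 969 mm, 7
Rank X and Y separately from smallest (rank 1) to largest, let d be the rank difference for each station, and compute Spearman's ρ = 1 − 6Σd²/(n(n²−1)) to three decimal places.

-0.393

Ranks of variable 1: 6, 3, 1, 5, 7, 2, 4
Ranks of variable 2: 2, 7, 5, 6, 3, 4, 1
d = r₁ − r₂: 4, -4, -4, -1, 4, -2, 3
d²: 16, 16, 16, 1, 16, 4, 9; Σd² = 78
ρ = 1 − 6·78/(7·48) = 1 − 468/336 = -0.393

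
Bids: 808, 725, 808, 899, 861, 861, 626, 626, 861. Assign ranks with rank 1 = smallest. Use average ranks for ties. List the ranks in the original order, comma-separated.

Sorted (ascending): 626, 626, 725, 808, 808, 861, 861, 861, 899
The 2 values of 626 occupy positions 1–2 → average rank (1+2)/2 = 1.5.
The 2 values of 808 occupy positions 4–5 → average rank (4+5)/2 = 4.5.
The 3 values of 861 occupy positions 6–8 → average rank 7.

4.5, 3, 4.5, 9, 7, 7, 1.5, 1.5, 7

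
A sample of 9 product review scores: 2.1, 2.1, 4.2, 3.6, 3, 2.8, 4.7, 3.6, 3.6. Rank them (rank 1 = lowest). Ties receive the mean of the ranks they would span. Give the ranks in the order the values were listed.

1.5, 1.5, 8, 6, 4, 3, 9, 6, 6

Sorted (ascending): 2.1, 2.1, 2.8, 3, 3.6, 3.6, 3.6, 4.2, 4.7
The 2 values of 2.1 occupy positions 1–2 → average rank (1+2)/2 = 1.5.
The 3 values of 3.6 occupy positions 5–7 → average rank 6.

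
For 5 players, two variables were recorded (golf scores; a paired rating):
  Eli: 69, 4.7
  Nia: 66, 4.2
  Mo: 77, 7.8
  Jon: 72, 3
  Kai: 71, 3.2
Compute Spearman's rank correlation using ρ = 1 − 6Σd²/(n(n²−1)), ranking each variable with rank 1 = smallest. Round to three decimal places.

0.100

Ranks of variable 1: 2, 1, 5, 4, 3
Ranks of variable 2: 4, 3, 5, 1, 2
d = r₁ − r₂: -2, -2, 0, 3, 1
d²: 4, 4, 0, 9, 1; Σd² = 18
ρ = 1 − 6·18/(5·24) = 1 − 108/120 = 0.100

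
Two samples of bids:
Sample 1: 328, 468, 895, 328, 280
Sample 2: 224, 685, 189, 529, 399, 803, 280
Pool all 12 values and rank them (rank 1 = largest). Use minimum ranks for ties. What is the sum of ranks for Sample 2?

Sorted (descending): 895, 803, 685, 529, 468, 399, 328, 328, 280, 280, 224, 189
The 2 values of 328 occupy positions 7–8 → each gets rank 7.
The 2 values of 280 occupy positions 9–10 → each gets rank 9.
Sample 2 values → pooled ranks: 224→11, 685→3, 189→12, 529→4, 399→6, 803→2, 280→9
Rank sum = 11 + 3 + 12 + 4 + 6 + 2 + 9 = 47

47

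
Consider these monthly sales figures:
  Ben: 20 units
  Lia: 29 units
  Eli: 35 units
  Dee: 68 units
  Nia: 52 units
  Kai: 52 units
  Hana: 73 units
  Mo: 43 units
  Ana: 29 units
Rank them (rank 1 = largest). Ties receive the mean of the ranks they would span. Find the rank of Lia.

Sorted (descending): 73, 68, 52, 52, 43, 35, 29, 29, 20
The 2 values of 52 occupy positions 3–4 → average rank (3+4)/2 = 3.5.
The 2 values of 29 occupy positions 7–8 → average rank (7+8)/2 = 7.5.
Lia has value 29 units → rank 7.5.

7.5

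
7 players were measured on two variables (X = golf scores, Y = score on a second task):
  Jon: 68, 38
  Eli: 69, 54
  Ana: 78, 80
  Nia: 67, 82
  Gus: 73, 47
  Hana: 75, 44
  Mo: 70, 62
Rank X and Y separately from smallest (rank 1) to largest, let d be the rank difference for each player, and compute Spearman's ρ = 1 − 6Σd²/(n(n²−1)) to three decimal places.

-0.071

Ranks of variable 1: 2, 3, 7, 1, 5, 6, 4
Ranks of variable 2: 1, 4, 6, 7, 3, 2, 5
d = r₁ − r₂: 1, -1, 1, -6, 2, 4, -1
d²: 1, 1, 1, 36, 4, 16, 1; Σd² = 60
ρ = 1 − 6·60/(7·48) = 1 − 360/336 = -0.071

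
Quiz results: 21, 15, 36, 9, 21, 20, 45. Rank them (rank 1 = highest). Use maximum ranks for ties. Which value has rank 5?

20

Sorted (descending): 45, 36, 21, 21, 20, 15, 9
The 2 values of 21 occupy positions 3–4 → each gets rank 4.
Rank 5 → value 20.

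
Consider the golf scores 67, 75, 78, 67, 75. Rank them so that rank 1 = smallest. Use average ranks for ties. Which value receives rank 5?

Sorted (ascending): 67, 67, 75, 75, 78
The 2 values of 67 occupy positions 1–2 → average rank (1+2)/2 = 1.5.
The 2 values of 75 occupy positions 3–4 → average rank (3+4)/2 = 3.5.
Rank 5 → value 78.

78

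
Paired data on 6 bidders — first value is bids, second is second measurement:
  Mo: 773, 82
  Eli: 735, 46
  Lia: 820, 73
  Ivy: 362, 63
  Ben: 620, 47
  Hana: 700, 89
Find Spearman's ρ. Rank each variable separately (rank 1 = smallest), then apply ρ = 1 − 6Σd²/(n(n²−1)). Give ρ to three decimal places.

Ranks of variable 1: 5, 4, 6, 1, 2, 3
Ranks of variable 2: 5, 1, 4, 3, 2, 6
d = r₁ − r₂: 0, 3, 2, -2, 0, -3
d²: 0, 9, 4, 4, 0, 9; Σd² = 26
ρ = 1 − 6·26/(6·35) = 1 − 156/210 = 0.257

0.257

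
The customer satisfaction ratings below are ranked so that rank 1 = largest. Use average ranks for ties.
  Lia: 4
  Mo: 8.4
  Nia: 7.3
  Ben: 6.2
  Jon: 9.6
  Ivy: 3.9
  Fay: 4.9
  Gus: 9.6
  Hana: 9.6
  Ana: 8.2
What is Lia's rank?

Sorted (descending): 9.6, 9.6, 9.6, 8.4, 8.2, 7.3, 6.2, 4.9, 4, 3.9
The 3 values of 9.6 occupy positions 1–3 → average rank 2.
Lia has value 4 → rank 9.

9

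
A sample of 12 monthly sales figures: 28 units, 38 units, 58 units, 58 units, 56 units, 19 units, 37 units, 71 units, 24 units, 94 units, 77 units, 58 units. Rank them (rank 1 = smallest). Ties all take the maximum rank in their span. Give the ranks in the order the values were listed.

Sorted (ascending): 19, 24, 28, 37, 38, 56, 58, 58, 58, 71, 77, 94
The 3 values of 58 occupy positions 7–9 → each gets rank 9.

3, 5, 9, 9, 6, 1, 4, 10, 2, 12, 11, 9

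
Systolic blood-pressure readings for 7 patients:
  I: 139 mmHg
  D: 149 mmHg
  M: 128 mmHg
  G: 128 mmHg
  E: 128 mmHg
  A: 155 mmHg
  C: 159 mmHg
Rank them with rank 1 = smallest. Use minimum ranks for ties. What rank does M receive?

1

Sorted (ascending): 128, 128, 128, 139, 149, 155, 159
The 3 values of 128 occupy positions 1–3 → each gets rank 1.
M has value 128 mmHg → rank 1.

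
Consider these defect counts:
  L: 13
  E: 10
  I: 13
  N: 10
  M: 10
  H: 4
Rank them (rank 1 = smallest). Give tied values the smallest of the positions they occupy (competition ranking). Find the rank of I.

5

Sorted (ascending): 4, 10, 10, 10, 13, 13
The 3 values of 10 occupy positions 2–4 → each gets rank 2.
The 2 values of 13 occupy positions 5–6 → each gets rank 5.
I has value 13 → rank 5.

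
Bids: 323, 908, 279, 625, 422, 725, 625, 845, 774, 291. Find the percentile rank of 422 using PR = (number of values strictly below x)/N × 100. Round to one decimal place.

N = 10.
Strictly below 422: 3. Equal to 422: 1.
PR = 3/10 × 100 = 30.0

30.0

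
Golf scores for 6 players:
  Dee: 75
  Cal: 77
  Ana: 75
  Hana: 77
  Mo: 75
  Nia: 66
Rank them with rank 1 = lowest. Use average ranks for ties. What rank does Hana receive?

Sorted (ascending): 66, 75, 75, 75, 77, 77
The 3 values of 75 occupy positions 2–4 → average rank 3.
The 2 values of 77 occupy positions 5–6 → average rank (5+6)/2 = 5.5.
Hana has value 77 → rank 5.5.

5.5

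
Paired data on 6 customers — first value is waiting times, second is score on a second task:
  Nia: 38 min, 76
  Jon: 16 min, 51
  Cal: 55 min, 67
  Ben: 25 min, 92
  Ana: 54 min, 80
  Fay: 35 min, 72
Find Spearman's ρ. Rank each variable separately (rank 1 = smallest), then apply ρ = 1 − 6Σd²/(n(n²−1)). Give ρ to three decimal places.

0.086

Ranks of variable 1: 4, 1, 6, 2, 5, 3
Ranks of variable 2: 4, 1, 2, 6, 5, 3
d = r₁ − r₂: 0, 0, 4, -4, 0, 0
d²: 0, 0, 16, 16, 0, 0; Σd² = 32
ρ = 1 − 6·32/(6·35) = 1 − 192/210 = 0.086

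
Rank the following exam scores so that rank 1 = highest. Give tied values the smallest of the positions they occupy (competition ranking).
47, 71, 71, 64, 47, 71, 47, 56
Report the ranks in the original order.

Sorted (descending): 71, 71, 71, 64, 56, 47, 47, 47
The 3 values of 71 occupy positions 1–3 → each gets rank 1.
The 3 values of 47 occupy positions 6–8 → each gets rank 6.

6, 1, 1, 4, 6, 1, 6, 5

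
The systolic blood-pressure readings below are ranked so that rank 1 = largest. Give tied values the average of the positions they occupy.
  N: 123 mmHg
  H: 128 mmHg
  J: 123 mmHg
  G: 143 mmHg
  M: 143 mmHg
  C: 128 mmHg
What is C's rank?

3.5

Sorted (descending): 143, 143, 128, 128, 123, 123
The 2 values of 143 occupy positions 1–2 → average rank (1+2)/2 = 1.5.
The 2 values of 128 occupy positions 3–4 → average rank (3+4)/2 = 3.5.
The 2 values of 123 occupy positions 5–6 → average rank (5+6)/2 = 5.5.
C has value 128 mmHg → rank 3.5.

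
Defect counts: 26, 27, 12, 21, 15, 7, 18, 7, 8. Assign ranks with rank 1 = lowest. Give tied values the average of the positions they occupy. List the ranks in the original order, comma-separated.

8, 9, 4, 7, 5, 1.5, 6, 1.5, 3

Sorted (ascending): 7, 7, 8, 12, 15, 18, 21, 26, 27
The 2 values of 7 occupy positions 1–2 → average rank (1+2)/2 = 1.5.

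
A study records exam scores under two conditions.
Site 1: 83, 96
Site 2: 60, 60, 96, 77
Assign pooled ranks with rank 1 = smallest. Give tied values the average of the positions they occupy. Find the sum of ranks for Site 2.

Sorted (ascending): 60, 60, 77, 83, 96, 96
The 2 values of 60 occupy positions 1–2 → average rank (1+2)/2 = 1.5.
The 2 values of 96 occupy positions 5–6 → average rank (5+6)/2 = 5.5.
Site 2 values → pooled ranks: 60→1.5, 60→1.5, 96→5.5, 77→3
Rank sum = 1.5 + 1.5 + 5.5 + 3 = 11.5

11.5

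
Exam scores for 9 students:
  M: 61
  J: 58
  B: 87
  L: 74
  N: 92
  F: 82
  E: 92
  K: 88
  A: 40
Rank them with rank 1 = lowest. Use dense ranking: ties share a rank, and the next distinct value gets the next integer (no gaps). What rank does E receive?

8

Sorted (ascending): 40, 58, 61, 74, 82, 87, 88, 92, 92
The 2 values of 92 share dense rank 8.
Remaining distinct values take the next consecutive integers.
E has value 92 → rank 8.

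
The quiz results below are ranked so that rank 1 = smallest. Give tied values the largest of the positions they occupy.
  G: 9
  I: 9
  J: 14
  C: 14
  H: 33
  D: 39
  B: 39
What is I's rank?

Sorted (ascending): 9, 9, 14, 14, 33, 39, 39
The 2 values of 9 occupy positions 1–2 → each gets rank 2.
The 2 values of 14 occupy positions 3–4 → each gets rank 4.
The 2 values of 39 occupy positions 6–7 → each gets rank 7.
I has value 9 → rank 2.

2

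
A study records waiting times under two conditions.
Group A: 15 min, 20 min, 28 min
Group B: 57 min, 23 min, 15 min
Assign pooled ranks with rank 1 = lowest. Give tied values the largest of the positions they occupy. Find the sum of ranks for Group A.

10

Sorted (ascending): 15, 15, 20, 23, 28, 57
The 2 values of 15 occupy positions 1–2 → each gets rank 2.
Group A values → pooled ranks: 15→2, 20→3, 28→5
Rank sum = 2 + 3 + 5 = 10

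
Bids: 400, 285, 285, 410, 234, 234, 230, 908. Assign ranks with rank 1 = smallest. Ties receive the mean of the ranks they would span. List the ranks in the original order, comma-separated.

6, 4.5, 4.5, 7, 2.5, 2.5, 1, 8

Sorted (ascending): 230, 234, 234, 285, 285, 400, 410, 908
The 2 values of 234 occupy positions 2–3 → average rank (2+3)/2 = 2.5.
The 2 values of 285 occupy positions 4–5 → average rank (4+5)/2 = 4.5.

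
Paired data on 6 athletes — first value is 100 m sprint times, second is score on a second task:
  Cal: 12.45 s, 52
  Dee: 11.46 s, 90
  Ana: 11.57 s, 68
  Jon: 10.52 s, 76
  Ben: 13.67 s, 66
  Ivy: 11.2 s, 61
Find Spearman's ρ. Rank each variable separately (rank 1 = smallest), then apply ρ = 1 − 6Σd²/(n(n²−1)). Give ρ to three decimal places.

Ranks of variable 1: 5, 3, 4, 1, 6, 2
Ranks of variable 2: 1, 6, 4, 5, 3, 2
d = r₁ − r₂: 4, -3, 0, -4, 3, 0
d²: 16, 9, 0, 16, 9, 0; Σd² = 50
ρ = 1 − 6·50/(6·35) = 1 − 300/210 = -0.429

-0.429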